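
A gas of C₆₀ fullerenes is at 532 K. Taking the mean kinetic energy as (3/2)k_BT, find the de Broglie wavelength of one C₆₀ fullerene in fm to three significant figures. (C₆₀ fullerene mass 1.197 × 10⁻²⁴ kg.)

λ = 4080 fm

KE = (3/2)k_BT = 1.5 × 1.381 × 10⁻²³ × 532 = 1.102 × 10⁻²⁰ J.
p = √(2mKE) = √(2 × 1.197 × 10⁻²⁴ × 1.102 × 10⁻²⁰) = 1.624 × 10⁻²² kg·m/s.
λ = h/p = 4.08 × 10⁻¹² m = 4080 fm.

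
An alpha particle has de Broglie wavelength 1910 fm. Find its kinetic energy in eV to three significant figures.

p = h/λ = 6.626 × 10⁻³⁴ / 1.910 × 10⁻¹² = 3.469 × 10⁻²² kg·m/s.
KE = p²/(2m) = (3.469 × 10⁻²²)² / (2 × 6.645 × 10⁻²⁷) = 9.055 × 10⁻¹⁸ J = 56.5 eV.

KE = 56.5 eV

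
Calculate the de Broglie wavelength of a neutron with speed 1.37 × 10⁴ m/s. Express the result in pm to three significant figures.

λ = 28.9 pm

p = mv = 1.675 × 10⁻²⁷ × 1.37 × 10⁴ = 2.295 × 10⁻²³ kg·m/s.
λ = h/p = 6.626 × 10⁻³⁴ / 2.295 × 10⁻²³ = 2.89 × 10⁻¹¹ m = 28.9 pm.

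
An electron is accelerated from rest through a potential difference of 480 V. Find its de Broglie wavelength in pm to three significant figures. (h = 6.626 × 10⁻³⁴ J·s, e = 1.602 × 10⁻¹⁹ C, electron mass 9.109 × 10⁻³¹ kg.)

λ = 56.0 pm

KE = eV = 1.602 × 10⁻¹⁹ × 480.0 = 7.690 × 10⁻¹⁷ J.
p = √(2mKE) = √(2 × 9.109 × 10⁻³¹ × 7.690 × 10⁻¹⁷) = 1.184 × 10⁻²³ kg·m/s.
λ = h/p = 6.626 × 10⁻³⁴ / 1.184 × 10⁻²³ = 5.60 × 10⁻¹¹ m = 56.0 pm.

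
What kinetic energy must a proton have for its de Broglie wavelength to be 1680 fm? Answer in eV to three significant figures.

p = h/λ = 6.626 × 10⁻³⁴ / 1.680 × 10⁻¹² = 3.944 × 10⁻²² kg·m/s.
KE = p²/(2m) = (3.944 × 10⁻²²)² / (2 × 1.673 × 10⁻²⁷) = 4.649 × 10⁻¹⁷ J = 290 eV.

KE = 290 eV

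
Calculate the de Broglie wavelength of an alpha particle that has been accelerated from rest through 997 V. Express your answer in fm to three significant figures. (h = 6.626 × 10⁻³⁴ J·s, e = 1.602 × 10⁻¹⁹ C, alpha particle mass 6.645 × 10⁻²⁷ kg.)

λ = 322 fm

KE = 2eV = 2 × 1.602 × 10⁻¹⁹ × 997.0 = 3.194 × 10⁻¹⁶ J.
p = √(2mKE) = √(2 × 6.645 × 10⁻²⁷ × 3.194 × 10⁻¹⁶) = 2.060 × 10⁻²¹ kg·m/s.
λ = h/p = 6.626 × 10⁻³⁴ / 2.060 × 10⁻²¹ = 3.22 × 10⁻¹³ m = 322 fm.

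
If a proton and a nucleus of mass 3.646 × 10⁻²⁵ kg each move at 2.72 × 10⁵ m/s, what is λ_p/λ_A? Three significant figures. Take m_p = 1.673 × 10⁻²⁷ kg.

λ_p/λ_A = 218

At fixed v, p = mv so λ = h/(mv) ∝ 1/m.
λ_p/λ_A = m_A/m_p = 3.646 × 10⁻²⁵/1.673 × 10⁻²⁷ = 218.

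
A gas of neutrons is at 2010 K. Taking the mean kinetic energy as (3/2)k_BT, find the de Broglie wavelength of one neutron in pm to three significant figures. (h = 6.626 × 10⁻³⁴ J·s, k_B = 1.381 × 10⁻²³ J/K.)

KE = (3/2)k_BT = 1.5 × 1.381 × 10⁻²³ × 2010 = 4.164 × 10⁻²⁰ J.
p = √(2mKE) = √(2 × 1.675 × 10⁻²⁷ × 4.164 × 10⁻²⁰) = 1.181 × 10⁻²³ kg·m/s.
λ = h/p = 5.61 × 10⁻¹¹ m = 56.1 pm.

λ = 56.1 pm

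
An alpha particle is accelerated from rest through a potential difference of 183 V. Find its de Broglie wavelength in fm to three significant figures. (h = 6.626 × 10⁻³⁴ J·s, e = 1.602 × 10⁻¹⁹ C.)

λ = 751 fm

KE = 2eV = 2 × 1.602 × 10⁻¹⁹ × 183.0 = 5.863 × 10⁻¹⁷ J.
p = √(2mKE) = √(2 × 6.645 × 10⁻²⁷ × 5.863 × 10⁻¹⁷) = 8.827 × 10⁻²² kg·m/s.
λ = h/p = 6.626 × 10⁻³⁴ / 8.827 × 10⁻²² = 7.51 × 10⁻¹³ m = 751 fm.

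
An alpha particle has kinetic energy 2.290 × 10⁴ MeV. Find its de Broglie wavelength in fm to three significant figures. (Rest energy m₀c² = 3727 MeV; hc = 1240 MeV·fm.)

λ = 0.0470 fm

Total energy E = KE + m₀c² = 2.290 × 10⁴ + 3727 = 26627 MeV.
(pc)² = E² − (m₀c²)² = (26627)² − (3727)² = 6.951 × 10⁸ MeV², so pc = 2.636 × 10⁴ MeV.
λ = hc/(pc) = 1240 MeV·fm / 2.636 × 10⁴ MeV = 0.0470 fm.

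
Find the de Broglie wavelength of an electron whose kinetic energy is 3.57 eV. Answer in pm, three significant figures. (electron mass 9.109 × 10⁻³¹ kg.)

λ = 649 pm

KE = 3.57 eV = 5.719 × 10⁻¹⁹ J.
p = √(2mKE) = √(2 × 9.109 × 10⁻³¹ × 5.719 × 10⁻¹⁹) = 1.021 × 10⁻²⁴ kg·m/s.
λ = h/p = 6.626 × 10⁻³⁴ / 1.021 × 10⁻²⁴ = 6.49 × 10⁻¹⁰ m = 649 pm.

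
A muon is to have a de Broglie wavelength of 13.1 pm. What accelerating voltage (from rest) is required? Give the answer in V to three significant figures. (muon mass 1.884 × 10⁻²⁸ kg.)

V = 42.4 V

p = h/λ = 6.626 × 10⁻³⁴ / 1.310 × 10⁻¹¹ = 5.058 × 10⁻²³ kg·m/s.
KE = p²/(2m) = 6.790 × 10⁻¹⁸ J.
V = KE/e = 6.790 × 10⁻¹⁸ / (1.602 × 10⁻¹⁹) = 42.4 V.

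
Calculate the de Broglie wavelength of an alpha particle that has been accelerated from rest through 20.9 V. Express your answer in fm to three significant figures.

λ = 2220 fm

KE = 2eV = 2 × 1.602 × 10⁻¹⁹ × 20.90 = 6.696 × 10⁻¹⁸ J.
p = √(2mKE) = √(2 × 6.645 × 10⁻²⁷ × 6.696 × 10⁻¹⁸) = 2.983 × 10⁻²² kg·m/s.
λ = h/p = 6.626 × 10⁻³⁴ / 2.983 × 10⁻²² = 2.22 × 10⁻¹² m = 2220 fm.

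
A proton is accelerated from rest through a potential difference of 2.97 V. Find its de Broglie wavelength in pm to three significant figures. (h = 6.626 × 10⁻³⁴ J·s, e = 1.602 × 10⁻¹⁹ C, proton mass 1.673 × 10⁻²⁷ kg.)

KE = eV = 1.602 × 10⁻¹⁹ × 2.970 = 4.758 × 10⁻¹⁹ J.
p = √(2mKE) = √(2 × 1.673 × 10⁻²⁷ × 4.758 × 10⁻¹⁹) = 3.990 × 10⁻²³ kg·m/s.
λ = h/p = 6.626 × 10⁻³⁴ / 3.990 × 10⁻²³ = 1.66 × 10⁻¹¹ m = 16.6 pm.

λ = 16.6 pm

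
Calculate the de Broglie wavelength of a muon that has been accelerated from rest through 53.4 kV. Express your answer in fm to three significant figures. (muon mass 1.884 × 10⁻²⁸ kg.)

λ = 369 fm

KE = eV = 1.602 × 10⁻¹⁹ × 5.340 × 10⁴ = 8.555 × 10⁻¹⁵ J.
p = √(2mKE) = √(2 × 1.884 × 10⁻²⁸ × 8.555 × 10⁻¹⁵) = 1.795 × 10⁻²¹ kg·m/s.
λ = h/p = 6.626 × 10⁻³⁴ / 1.795 × 10⁻²¹ = 3.69 × 10⁻¹³ m = 369 fm.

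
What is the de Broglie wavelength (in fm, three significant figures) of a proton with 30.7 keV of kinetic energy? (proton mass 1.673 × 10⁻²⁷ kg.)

KE = 30.7 keV = 4.918 × 10⁻¹⁵ J.
p = √(2mKE) = √(2 × 1.673 × 10⁻²⁷ × 4.918 × 10⁻¹⁵) = 4.057 × 10⁻²¹ kg·m/s.
λ = h/p = 6.626 × 10⁻³⁴ / 4.057 × 10⁻²¹ = 1.63 × 10⁻¹³ m = 163 fm.

λ = 163 fm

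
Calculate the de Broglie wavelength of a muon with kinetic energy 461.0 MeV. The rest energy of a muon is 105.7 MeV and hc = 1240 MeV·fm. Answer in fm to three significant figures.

Total energy E = KE + m₀c² = 461.0 + 105.7 = 566.7 MeV.
(pc)² = E² − (m₀c²)² = (566.7)² − (105.7)² = 3.100 × 10⁵ MeV², so pc = 556.8 MeV.
λ = hc/(pc) = 1240 MeV·fm / 556.8 MeV = 2.23 fm.

λ = 2.23 fm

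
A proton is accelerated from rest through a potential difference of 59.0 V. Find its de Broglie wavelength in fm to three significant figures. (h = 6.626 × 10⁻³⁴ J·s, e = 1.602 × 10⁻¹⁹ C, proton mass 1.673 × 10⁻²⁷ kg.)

KE = eV = 1.602 × 10⁻¹⁹ × 59.00 = 9.452 × 10⁻¹⁸ J.
p = √(2mKE) = √(2 × 1.673 × 10⁻²⁷ × 9.452 × 10⁻¹⁸) = 1.778 × 10⁻²² kg·m/s.
λ = h/p = 6.626 × 10⁻³⁴ / 1.778 × 10⁻²² = 3.73 × 10⁻¹² m = 3730 fm.

λ = 3730 fm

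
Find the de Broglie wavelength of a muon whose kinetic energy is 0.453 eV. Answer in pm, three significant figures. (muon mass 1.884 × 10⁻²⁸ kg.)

λ = 127 pm

KE = 0.453 eV = 7.257 × 10⁻²⁰ J.
p = √(2mKE) = √(2 × 1.884 × 10⁻²⁸ × 7.257 × 10⁻²⁰) = 5.229 × 10⁻²⁴ kg·m/s.
λ = h/p = 6.626 × 10⁻³⁴ / 5.229 × 10⁻²⁴ = 1.27 × 10⁻¹⁰ m = 127 pm.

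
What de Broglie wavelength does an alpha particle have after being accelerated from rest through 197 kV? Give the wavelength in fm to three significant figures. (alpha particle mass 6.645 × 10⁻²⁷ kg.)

KE = 2eV = 2 × 1.602 × 10⁻¹⁹ × 1.970 × 10⁵ = 6.312 × 10⁻¹⁴ J.
p = √(2mKE) = √(2 × 6.645 × 10⁻²⁷ × 6.312 × 10⁻¹⁴) = 2.896 × 10⁻²⁰ kg·m/s.
λ = h/p = 6.626 × 10⁻³⁴ / 2.896 × 10⁻²⁰ = 2.29 × 10⁻¹⁴ m = 22.9 fm.

λ = 22.9 fm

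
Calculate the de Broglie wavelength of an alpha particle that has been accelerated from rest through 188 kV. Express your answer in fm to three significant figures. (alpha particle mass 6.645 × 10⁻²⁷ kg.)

KE = 2eV = 2 × 1.602 × 10⁻¹⁹ × 1.880 × 10⁵ = 6.024 × 10⁻¹⁴ J.
p = √(2mKE) = √(2 × 6.645 × 10⁻²⁷ × 6.024 × 10⁻¹⁴) = 2.829 × 10⁻²⁰ kg·m/s.
λ = h/p = 6.626 × 10⁻³⁴ / 2.829 × 10⁻²⁰ = 2.34 × 10⁻¹⁴ m = 23.4 fm.

λ = 23.4 fm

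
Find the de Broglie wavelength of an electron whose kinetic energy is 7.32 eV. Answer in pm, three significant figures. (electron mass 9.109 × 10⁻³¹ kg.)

KE = 7.32 eV = 1.173 × 10⁻¹⁸ J.
p = √(2mKE) = √(2 × 9.109 × 10⁻³¹ × 1.173 × 10⁻¹⁸) = 1.462 × 10⁻²⁴ kg·m/s.
λ = h/p = 6.626 × 10⁻³⁴ / 1.462 × 10⁻²⁴ = 4.53 × 10⁻¹⁰ m = 453 pm.

λ = 453 pm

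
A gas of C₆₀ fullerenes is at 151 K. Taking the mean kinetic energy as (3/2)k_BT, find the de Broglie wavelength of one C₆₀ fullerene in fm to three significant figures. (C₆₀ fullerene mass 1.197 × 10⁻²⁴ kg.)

λ = 7660 fm

KE = (3/2)k_BT = 1.5 × 1.381 × 10⁻²³ × 151 = 3.128 × 10⁻²¹ J.
p = √(2mKE) = √(2 × 1.197 × 10⁻²⁴ × 3.128 × 10⁻²¹) = 8.654 × 10⁻²³ kg·m/s.
λ = h/p = 7.66 × 10⁻¹² m = 7660 fm.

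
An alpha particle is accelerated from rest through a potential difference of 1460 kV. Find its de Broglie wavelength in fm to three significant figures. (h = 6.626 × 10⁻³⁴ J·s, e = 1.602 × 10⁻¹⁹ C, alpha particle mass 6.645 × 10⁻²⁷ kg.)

KE = 2eV = 2 × 1.602 × 10⁻¹⁹ × 1.460 × 10⁶ = 4.678 × 10⁻¹³ J.
p = √(2mKE) = √(2 × 6.645 × 10⁻²⁷ × 4.678 × 10⁻¹³) = 7.885 × 10⁻²⁰ kg·m/s.
λ = h/p = 6.626 × 10⁻³⁴ / 7.885 × 10⁻²⁰ = 8.40 × 10⁻¹⁵ m = 8.40 fm.

λ = 8.40 fm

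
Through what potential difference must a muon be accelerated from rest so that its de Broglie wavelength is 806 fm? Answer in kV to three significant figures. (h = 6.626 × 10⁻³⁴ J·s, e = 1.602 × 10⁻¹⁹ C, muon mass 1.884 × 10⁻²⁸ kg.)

V = 11.2 kV

p = h/λ = 6.626 × 10⁻³⁴ / 8.060 × 10⁻¹³ = 8.221 × 10⁻²² kg·m/s.
KE = p²/(2m) = 1.794 × 10⁻¹⁵ J.
V = KE/e = 1.794 × 10⁻¹⁵ / (1.602 × 10⁻¹⁹) = 11.2 kV.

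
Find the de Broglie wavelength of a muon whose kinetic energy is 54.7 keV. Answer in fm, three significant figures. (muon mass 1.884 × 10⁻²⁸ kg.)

KE = 54.7 keV = 8.763 × 10⁻¹⁵ J.
p = √(2mKE) = √(2 × 1.884 × 10⁻²⁸ × 8.763 × 10⁻¹⁵) = 1.817 × 10⁻²¹ kg·m/s.
λ = h/p = 6.626 × 10⁻³⁴ / 1.817 × 10⁻²¹ = 3.65 × 10⁻¹³ m = 365 fm.

λ = 365 fm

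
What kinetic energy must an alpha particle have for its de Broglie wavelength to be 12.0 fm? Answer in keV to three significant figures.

p = h/λ = 6.626 × 10⁻³⁴ / 1.200 × 10⁻¹⁴ = 5.522 × 10⁻²⁰ kg·m/s.
KE = p²/(2m) = (5.522 × 10⁻²⁰)² / (2 × 6.645 × 10⁻²⁷) = 2.294 × 10⁻¹³ J = 1430 keV.

KE = 1430 keV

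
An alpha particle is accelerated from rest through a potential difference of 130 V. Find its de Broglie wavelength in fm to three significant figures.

λ = 891 fm

KE = 2eV = 2 × 1.602 × 10⁻¹⁹ × 130.0 = 4.165 × 10⁻¹⁷ J.
p = √(2mKE) = √(2 × 6.645 × 10⁻²⁷ × 4.165 × 10⁻¹⁷) = 7.440 × 10⁻²² kg·m/s.
λ = h/p = 6.626 × 10⁻³⁴ / 7.440 × 10⁻²² = 8.91 × 10⁻¹³ m = 891 fm.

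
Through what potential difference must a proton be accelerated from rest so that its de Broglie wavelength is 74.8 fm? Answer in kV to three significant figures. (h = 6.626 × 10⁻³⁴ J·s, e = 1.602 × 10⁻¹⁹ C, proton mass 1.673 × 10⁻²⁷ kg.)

V = 146 kV

p = h/λ = 6.626 × 10⁻³⁴ / 7.480 × 10⁻¹⁴ = 8.858 × 10⁻²¹ kg·m/s.
KE = p²/(2m) = 2.345 × 10⁻¹⁴ J.
V = KE/e = 2.345 × 10⁻¹⁴ / (1.602 × 10⁻¹⁹) = 146 kV.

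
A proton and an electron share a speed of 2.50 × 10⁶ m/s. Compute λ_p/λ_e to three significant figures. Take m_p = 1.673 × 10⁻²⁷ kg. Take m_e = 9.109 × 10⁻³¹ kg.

λ_p/λ_e = 5.44 × 10⁻⁴

At fixed v, p = mv so λ = h/(mv) ∝ 1/m.
λ_p/λ_e = m_e/m_p = 9.109 × 10⁻³¹/1.673 × 10⁻²⁷ = 5.44 × 10⁻⁴.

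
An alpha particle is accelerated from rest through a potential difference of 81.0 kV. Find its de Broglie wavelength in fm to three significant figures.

KE = 2eV = 2 × 1.602 × 10⁻¹⁹ × 8.100 × 10⁴ = 2.595 × 10⁻¹⁴ J.
p = √(2mKE) = √(2 × 6.645 × 10⁻²⁷ × 2.595 × 10⁻¹⁴) = 1.857 × 10⁻²⁰ kg·m/s.
λ = h/p = 6.626 × 10⁻³⁴ / 1.857 × 10⁻²⁰ = 3.57 × 10⁻¹⁴ m = 35.7 fm.

λ = 35.7 fm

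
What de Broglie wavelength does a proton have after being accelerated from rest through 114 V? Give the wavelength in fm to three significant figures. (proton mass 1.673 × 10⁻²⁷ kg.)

λ = 2680 fm

KE = eV = 1.602 × 10⁻¹⁹ × 114.0 = 1.826 × 10⁻¹⁷ J.
p = √(2mKE) = √(2 × 1.673 × 10⁻²⁷ × 1.826 × 10⁻¹⁷) = 2.472 × 10⁻²² kg·m/s.
λ = h/p = 6.626 × 10⁻³⁴ / 2.472 × 10⁻²² = 2.68 × 10⁻¹² m = 2680 fm.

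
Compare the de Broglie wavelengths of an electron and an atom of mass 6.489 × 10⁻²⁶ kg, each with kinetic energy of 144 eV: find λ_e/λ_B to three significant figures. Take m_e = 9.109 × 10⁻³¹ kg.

At fixed KE, p = √(2mKE) so λ = h/p ∝ 1/√m.
λ_e/λ_B = √(m_B/m_e) = √(6.489 × 10⁻²⁶/9.109 × 10⁻³¹) = √(7.124 × 10⁴) = 267.

λ_e/λ_B = 267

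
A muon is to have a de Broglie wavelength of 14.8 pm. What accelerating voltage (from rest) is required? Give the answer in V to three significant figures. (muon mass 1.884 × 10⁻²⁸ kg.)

p = h/λ = 6.626 × 10⁻³⁴ / 1.480 × 10⁻¹¹ = 4.477 × 10⁻²³ kg·m/s.
KE = p²/(2m) = 5.319 × 10⁻¹⁸ J.
V = KE/e = 5.319 × 10⁻¹⁸ / (1.602 × 10⁻¹⁹) = 33.2 V.

V = 33.2 V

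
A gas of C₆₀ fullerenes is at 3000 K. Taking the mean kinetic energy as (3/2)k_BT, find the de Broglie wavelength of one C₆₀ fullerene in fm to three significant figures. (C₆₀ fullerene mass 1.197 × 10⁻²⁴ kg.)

λ = 1720 fm

KE = (3/2)k_BT = 1.5 × 1.381 × 10⁻²³ × 3000 = 6.215 × 10⁻²⁰ J.
p = √(2mKE) = √(2 × 1.197 × 10⁻²⁴ × 6.215 × 10⁻²⁰) = 3.857 × 10⁻²² kg·m/s.
λ = h/p = 1.72 × 10⁻¹² m = 1720 fm.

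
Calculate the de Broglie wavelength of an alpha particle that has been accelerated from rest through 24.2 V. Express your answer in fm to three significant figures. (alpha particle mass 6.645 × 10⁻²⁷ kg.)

λ = 2060 fm

KE = 2eV = 2 × 1.602 × 10⁻¹⁹ × 24.20 = 7.754 × 10⁻¹⁸ J.
p = √(2mKE) = √(2 × 6.645 × 10⁻²⁷ × 7.754 × 10⁻¹⁸) = 3.210 × 10⁻²² kg·m/s.
λ = h/p = 6.626 × 10⁻³⁴ / 3.210 × 10⁻²² = 2.06 × 10⁻¹² m = 2060 fm.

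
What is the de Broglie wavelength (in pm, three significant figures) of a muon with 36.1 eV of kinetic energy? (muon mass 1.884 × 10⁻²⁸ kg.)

λ = 14.2 pm

KE = 36.1 eV = 5.783 × 10⁻¹⁸ J.
p = √(2mKE) = √(2 × 1.884 × 10⁻²⁸ × 5.783 × 10⁻¹⁸) = 4.668 × 10⁻²³ kg·m/s.
λ = h/p = 6.626 × 10⁻³⁴ / 4.668 × 10⁻²³ = 1.42 × 10⁻¹¹ m = 14.2 pm.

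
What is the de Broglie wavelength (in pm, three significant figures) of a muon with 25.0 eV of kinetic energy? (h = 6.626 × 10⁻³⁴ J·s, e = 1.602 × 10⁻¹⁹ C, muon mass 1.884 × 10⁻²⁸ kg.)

KE = 25.0 eV = 4.005 × 10⁻¹⁸ J.
p = √(2mKE) = √(2 × 1.884 × 10⁻²⁸ × 4.005 × 10⁻¹⁸) = 3.885 × 10⁻²³ kg·m/s.
λ = h/p = 6.626 × 10⁻³⁴ / 3.885 × 10⁻²³ = 1.71 × 10⁻¹¹ m = 17.1 pm.

λ = 17.1 pm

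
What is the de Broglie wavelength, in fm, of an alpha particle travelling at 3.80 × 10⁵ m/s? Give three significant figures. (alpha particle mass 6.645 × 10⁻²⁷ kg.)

p = mv = 6.645 × 10⁻²⁷ × 3.80 × 10⁵ = 2.525 × 10⁻²¹ kg·m/s.
λ = h/p = 6.626 × 10⁻³⁴ / 2.525 × 10⁻²¹ = 2.62 × 10⁻¹³ m = 262 fm.

λ = 262 fm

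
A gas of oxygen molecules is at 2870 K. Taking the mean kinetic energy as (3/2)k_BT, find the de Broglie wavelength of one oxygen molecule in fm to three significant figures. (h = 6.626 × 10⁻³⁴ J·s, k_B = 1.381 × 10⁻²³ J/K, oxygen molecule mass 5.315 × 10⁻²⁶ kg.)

λ = 8330 fm

KE = (3/2)k_BT = 1.5 × 1.381 × 10⁻²³ × 2870 = 5.945 × 10⁻²⁰ J.
p = √(2mKE) = √(2 × 5.315 × 10⁻²⁶ × 5.945 × 10⁻²⁰) = 7.950 × 10⁻²³ kg·m/s.
λ = h/p = 8.33 × 10⁻¹² m = 8330 fm.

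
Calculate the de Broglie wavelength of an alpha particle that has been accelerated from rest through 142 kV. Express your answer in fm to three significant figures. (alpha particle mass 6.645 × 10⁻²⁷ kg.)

KE = 2eV = 2 × 1.602 × 10⁻¹⁹ × 1.420 × 10⁵ = 4.550 × 10⁻¹⁴ J.
p = √(2mKE) = √(2 × 6.645 × 10⁻²⁷ × 4.550 × 10⁻¹⁴) = 2.459 × 10⁻²⁰ kg·m/s.
λ = h/p = 6.626 × 10⁻³⁴ / 2.459 × 10⁻²⁰ = 2.69 × 10⁻¹⁴ m = 26.9 fm.

λ = 26.9 fm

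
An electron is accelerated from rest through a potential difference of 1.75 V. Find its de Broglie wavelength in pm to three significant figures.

λ = 927 pm

KE = eV = 1.602 × 10⁻¹⁹ × 1.750 = 2.804 × 10⁻¹⁹ J.
p = √(2mKE) = √(2 × 9.109 × 10⁻³¹ × 2.804 × 10⁻¹⁹) = 7.147 × 10⁻²⁵ kg·m/s.
λ = h/p = 6.626 × 10⁻³⁴ / 7.147 × 10⁻²⁵ = 9.27 × 10⁻¹⁰ m = 927 pm.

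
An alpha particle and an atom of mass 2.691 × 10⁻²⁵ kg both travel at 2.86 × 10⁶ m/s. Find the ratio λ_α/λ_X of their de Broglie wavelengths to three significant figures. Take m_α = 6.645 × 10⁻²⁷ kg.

λ_α/λ_X = 40.5

At fixed v, p = mv so λ = h/(mv) ∝ 1/m.
λ_α/λ_X = m_X/m_α = 2.691 × 10⁻²⁵/6.645 × 10⁻²⁷ = 40.5.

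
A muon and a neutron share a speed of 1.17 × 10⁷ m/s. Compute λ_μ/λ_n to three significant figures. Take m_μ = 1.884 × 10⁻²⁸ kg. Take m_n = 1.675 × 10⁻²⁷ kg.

λ_μ/λ_n = 8.89

At fixed v, p = mv so λ = h/(mv) ∝ 1/m.
λ_μ/λ_n = m_n/m_μ = 1.675 × 10⁻²⁷/1.884 × 10⁻²⁸ = 8.89.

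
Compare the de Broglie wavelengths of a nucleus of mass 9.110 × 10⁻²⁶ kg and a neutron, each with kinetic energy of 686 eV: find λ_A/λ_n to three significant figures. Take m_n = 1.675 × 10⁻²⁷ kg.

λ_A/λ_n = 0.136

At fixed KE, p = √(2mKE) so λ = h/p ∝ 1/√m.
λ_A/λ_n = √(m_n/m_A) = √(1.675 × 10⁻²⁷/9.110 × 10⁻²⁶) = √(0.01839) = 0.136.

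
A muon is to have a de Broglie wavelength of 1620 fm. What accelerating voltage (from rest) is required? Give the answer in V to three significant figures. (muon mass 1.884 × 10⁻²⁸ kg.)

V = 2770 V

p = h/λ = 6.626 × 10⁻³⁴ / 1.620 × 10⁻¹² = 4.090 × 10⁻²² kg·m/s.
KE = p²/(2m) = 4.440 × 10⁻¹⁶ J.
V = KE/e = 4.440 × 10⁻¹⁶ / (1.602 × 10⁻¹⁹) = 2770 V.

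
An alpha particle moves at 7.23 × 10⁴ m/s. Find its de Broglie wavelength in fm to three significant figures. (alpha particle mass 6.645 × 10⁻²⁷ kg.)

λ = 1380 fm

p = mv = 6.645 × 10⁻²⁷ × 7.23 × 10⁴ = 4.804 × 10⁻²² kg·m/s.
λ = h/p = 6.626 × 10⁻³⁴ / 4.804 × 10⁻²² = 1.38 × 10⁻¹² m = 1380 fm.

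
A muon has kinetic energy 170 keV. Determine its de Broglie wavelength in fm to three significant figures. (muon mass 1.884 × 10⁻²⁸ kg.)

λ = 207 fm

KE = 170 keV = 2.723 × 10⁻¹⁴ J.
p = √(2mKE) = √(2 × 1.884 × 10⁻²⁸ × 2.723 × 10⁻¹⁴) = 3.203 × 10⁻²¹ kg·m/s.
λ = h/p = 6.626 × 10⁻³⁴ / 3.203 × 10⁻²¹ = 2.07 × 10⁻¹³ m = 207 fm.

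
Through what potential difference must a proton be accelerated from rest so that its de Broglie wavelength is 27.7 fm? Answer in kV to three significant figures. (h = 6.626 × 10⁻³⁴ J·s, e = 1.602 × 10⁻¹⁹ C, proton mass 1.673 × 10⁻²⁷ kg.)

p = h/λ = 6.626 × 10⁻³⁴ / 2.770 × 10⁻¹⁴ = 2.392 × 10⁻²⁰ kg·m/s.
KE = p²/(2m) = 1.710 × 10⁻¹³ J.
V = KE/e = 1.710 × 10⁻¹³ / (1.602 × 10⁻¹⁹) = 1070 kV.

V = 1070 kV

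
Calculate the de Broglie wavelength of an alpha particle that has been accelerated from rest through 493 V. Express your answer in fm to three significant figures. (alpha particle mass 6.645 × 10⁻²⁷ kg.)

KE = 2eV = 2 × 1.602 × 10⁻¹⁹ × 493.0 = 1.580 × 10⁻¹⁶ J.
p = √(2mKE) = √(2 × 6.645 × 10⁻²⁷ × 1.580 × 10⁻¹⁶) = 1.449 × 10⁻²¹ kg·m/s.
λ = h/p = 6.626 × 10⁻³⁴ / 1.449 × 10⁻²¹ = 4.57 × 10⁻¹³ m = 457 fm.

λ = 457 fm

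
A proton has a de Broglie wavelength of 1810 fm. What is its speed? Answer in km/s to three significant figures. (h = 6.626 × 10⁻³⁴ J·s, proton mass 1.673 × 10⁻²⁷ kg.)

p = h/λ = 6.626 × 10⁻³⁴ / 1.810 × 10⁻¹² = 3.661 × 10⁻²² kg·m/s.
v = p/m = 3.661 × 10⁻²² / 1.673 × 10⁻²⁷ = 2.19 × 10⁵ m/s = 219 km/s.

v = 219 km/s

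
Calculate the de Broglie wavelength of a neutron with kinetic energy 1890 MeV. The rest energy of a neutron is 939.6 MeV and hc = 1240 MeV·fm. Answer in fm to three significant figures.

λ = 0.465 fm

Total energy E = KE + m₀c² = 1890 + 939.6 = 2829.6 MeV.
(pc)² = E² − (m₀c²)² = (2829.6)² − (939.6)² = 7.124 × 10⁶ MeV², so pc = 2669 MeV.
λ = hc/(pc) = 1240 MeV·fm / 2669 MeV = 0.465 fm.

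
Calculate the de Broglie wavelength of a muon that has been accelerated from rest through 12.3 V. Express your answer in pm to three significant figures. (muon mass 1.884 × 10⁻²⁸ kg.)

λ = 24.3 pm

KE = eV = 1.602 × 10⁻¹⁹ × 12.30 = 1.970 × 10⁻¹⁸ J.
p = √(2mKE) = √(2 × 1.884 × 10⁻²⁸ × 1.970 × 10⁻¹⁸) = 2.725 × 10⁻²³ kg·m/s.
λ = h/p = 6.626 × 10⁻³⁴ / 2.725 × 10⁻²³ = 2.43 × 10⁻¹¹ m = 24.3 pm.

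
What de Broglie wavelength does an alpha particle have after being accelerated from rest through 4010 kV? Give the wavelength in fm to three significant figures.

KE = 2eV = 2 × 1.602 × 10⁻¹⁹ × 4.010 × 10⁶ = 1.285 × 10⁻¹² J.
p = √(2mKE) = √(2 × 6.645 × 10⁻²⁷ × 1.285 × 10⁻¹²) = 1.307 × 10⁻¹⁹ kg·m/s.
λ = h/p = 6.626 × 10⁻³⁴ / 1.307 × 10⁻¹⁹ = 5.07 × 10⁻¹⁵ m = 5.07 fm.

λ = 5.07 fm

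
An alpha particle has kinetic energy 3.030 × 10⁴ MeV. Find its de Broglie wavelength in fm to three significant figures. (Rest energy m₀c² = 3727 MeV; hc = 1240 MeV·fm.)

Total energy E = KE + m₀c² = 3.030 × 10⁴ + 3727 = 34027 MeV.
(pc)² = E² − (m₀c²)² = (34027)² − (3727)² = 1.144 × 10⁹ MeV², so pc = 3.382 × 10⁴ MeV.
λ = hc/(pc) = 1240 MeV·fm / 3.382 × 10⁴ MeV = 0.0367 fm.

λ = 0.0367 fm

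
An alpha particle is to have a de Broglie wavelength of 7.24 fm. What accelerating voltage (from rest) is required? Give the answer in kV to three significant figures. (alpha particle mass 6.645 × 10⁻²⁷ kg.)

p = h/λ = 6.626 × 10⁻³⁴ / 7.240 × 10⁻¹⁵ = 9.152 × 10⁻²⁰ kg·m/s.
KE = p²/(2m) = 6.302 × 10⁻¹³ J.
V = KE/2e = 6.302 × 10⁻¹³ / (2 × 1.602 × 10⁻¹⁹) = 1970 kV.

V = 1970 kV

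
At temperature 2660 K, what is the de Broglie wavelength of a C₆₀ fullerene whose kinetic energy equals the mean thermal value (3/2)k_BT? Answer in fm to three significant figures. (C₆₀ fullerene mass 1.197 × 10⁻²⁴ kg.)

λ = 1820 fm

KE = (3/2)k_BT = 1.5 × 1.381 × 10⁻²³ × 2660 = 5.510 × 10⁻²⁰ J.
p = √(2mKE) = √(2 × 1.197 × 10⁻²⁴ × 5.510 × 10⁻²⁰) = 3.632 × 10⁻²² kg·m/s.
λ = h/p = 1.82 × 10⁻¹² m = 1820 fm.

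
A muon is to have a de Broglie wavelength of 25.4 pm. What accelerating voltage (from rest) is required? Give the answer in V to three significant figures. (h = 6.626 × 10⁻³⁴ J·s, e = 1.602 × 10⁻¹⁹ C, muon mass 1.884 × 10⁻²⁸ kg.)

p = h/λ = 6.626 × 10⁻³⁴ / 2.540 × 10⁻¹¹ = 2.609 × 10⁻²³ kg·m/s.
KE = p²/(2m) = 1.806 × 10⁻¹⁸ J.
V = KE/e = 1.806 × 10⁻¹⁸ / (1.602 × 10⁻¹⁹) = 11.3 V.

V = 11.3 V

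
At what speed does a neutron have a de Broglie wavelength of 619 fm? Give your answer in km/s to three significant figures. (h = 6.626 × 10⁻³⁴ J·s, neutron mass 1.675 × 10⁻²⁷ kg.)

p = h/λ = 6.626 × 10⁻³⁴ / 6.190 × 10⁻¹³ = 1.070 × 10⁻²¹ kg·m/s.
v = p/m = 1.070 × 10⁻²¹ / 1.675 × 10⁻²⁷ = 6.39 × 10⁵ m/s = 639 km/s.

v = 639 km/s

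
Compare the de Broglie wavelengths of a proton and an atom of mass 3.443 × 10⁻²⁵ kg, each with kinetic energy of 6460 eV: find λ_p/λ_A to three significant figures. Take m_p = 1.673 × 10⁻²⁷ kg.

λ_p/λ_A = 14.3

At fixed KE, p = √(2mKE) so λ = h/p ∝ 1/√m.
λ_p/λ_A = √(m_A/m_p) = √(3.443 × 10⁻²⁵/1.673 × 10⁻²⁷) = √(205.8) = 14.3.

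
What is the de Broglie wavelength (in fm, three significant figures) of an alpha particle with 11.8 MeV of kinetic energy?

λ = 4.18 fm

KE = 11.8 MeV = 1.890 × 10⁻¹² J.
p = √(2mKE) = √(2 × 6.645 × 10⁻²⁷ × 1.890 × 10⁻¹²) = 1.585 × 10⁻¹⁹ kg·m/s.
λ = h/p = 6.626 × 10⁻³⁴ / 1.585 × 10⁻¹⁹ = 4.18 × 10⁻¹⁵ m = 4.18 fm.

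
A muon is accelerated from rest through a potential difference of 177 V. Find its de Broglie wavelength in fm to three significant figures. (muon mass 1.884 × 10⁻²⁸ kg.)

λ = 6410 fm

KE = eV = 1.602 × 10⁻¹⁹ × 177.0 = 2.836 × 10⁻¹⁷ J.
p = √(2mKE) = √(2 × 1.884 × 10⁻²⁸ × 2.836 × 10⁻¹⁷) = 1.034 × 10⁻²² kg·m/s.
λ = h/p = 6.626 × 10⁻³⁴ / 1.034 × 10⁻²² = 6.41 × 10⁻¹² m = 6410 fm.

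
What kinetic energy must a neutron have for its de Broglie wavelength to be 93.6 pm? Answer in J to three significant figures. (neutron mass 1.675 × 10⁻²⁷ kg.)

KE = 1.50 × 10⁻²⁰ J

p = h/λ = 6.626 × 10⁻³⁴ / 9.360 × 10⁻¹¹ = 7.079 × 10⁻²⁴ kg·m/s.
KE = p²/(2m) = (7.079 × 10⁻²⁴)² / (2 × 1.675 × 10⁻²⁷) = 1.496 × 10⁻²⁰ J = 1.50 × 10⁻²⁰ J.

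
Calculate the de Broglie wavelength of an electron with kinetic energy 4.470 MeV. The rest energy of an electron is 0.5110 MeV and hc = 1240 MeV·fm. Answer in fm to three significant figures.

Total energy E = KE + m₀c² = 4.470 + 0.5110 = 4.9810 MeV.
(pc)² = E² − (m₀c²)² = (4.9810)² − (0.5110)² = 24.55 MeV², so pc = 4.955 MeV.
λ = hc/(pc) = 1240 MeV·fm / 4.955 MeV = 250 fm.

λ = 250 fm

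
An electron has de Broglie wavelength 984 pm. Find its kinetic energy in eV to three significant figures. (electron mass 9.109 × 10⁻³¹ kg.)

KE = 1.55 eV

p = h/λ = 6.626 × 10⁻³⁴ / 9.840 × 10⁻¹⁰ = 6.734 × 10⁻²⁵ kg·m/s.
KE = p²/(2m) = (6.734 × 10⁻²⁵)² / (2 × 9.109 × 10⁻³¹) = 2.489 × 10⁻¹⁹ J = 1.55 eV.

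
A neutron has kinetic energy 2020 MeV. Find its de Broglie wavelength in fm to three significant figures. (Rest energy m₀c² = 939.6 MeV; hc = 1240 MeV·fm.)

λ = 0.442 fm

Total energy E = KE + m₀c² = 2020 + 939.6 = 2959.6 MeV.
(pc)² = E² − (m₀c²)² = (2959.6)² − (939.6)² = 7.876 × 10⁶ MeV², so pc = 2806 MeV.
λ = hc/(pc) = 1240 MeV·fm / 2806 MeV = 0.442 fm.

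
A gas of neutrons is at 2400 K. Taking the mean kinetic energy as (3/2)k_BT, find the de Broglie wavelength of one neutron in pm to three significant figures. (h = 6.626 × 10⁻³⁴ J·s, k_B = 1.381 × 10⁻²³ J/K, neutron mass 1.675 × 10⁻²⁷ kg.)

KE = (3/2)k_BT = 1.5 × 1.381 × 10⁻²³ × 2400 = 4.972 × 10⁻²⁰ J.
p = √(2mKE) = √(2 × 1.675 × 10⁻²⁷ × 4.972 × 10⁻²⁰) = 1.291 × 10⁻²³ kg·m/s.
λ = h/p = 5.13 × 10⁻¹¹ m = 51.3 pm.

λ = 51.3 pm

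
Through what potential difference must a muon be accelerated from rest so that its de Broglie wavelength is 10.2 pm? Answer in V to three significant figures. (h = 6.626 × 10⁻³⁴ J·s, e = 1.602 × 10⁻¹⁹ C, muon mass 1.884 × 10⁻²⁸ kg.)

p = h/λ = 6.626 × 10⁻³⁴ / 1.020 × 10⁻¹¹ = 6.496 × 10⁻²³ kg·m/s.
KE = p²/(2m) = 1.120 × 10⁻¹⁷ J.
V = KE/e = 1.120 × 10⁻¹⁷ / (1.602 × 10⁻¹⁹) = 69.9 V.

V = 69.9 V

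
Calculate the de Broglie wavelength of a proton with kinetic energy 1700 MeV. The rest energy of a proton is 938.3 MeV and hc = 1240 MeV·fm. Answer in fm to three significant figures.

λ = 0.503 fm

Total energy E = KE + m₀c² = 1700 + 938.3 = 2638.3 MeV.
(pc)² = E² − (m₀c²)² = (2638.3)² − (938.3)² = 6.080 × 10⁶ MeV², so pc = 2466 MeV.
λ = hc/(pc) = 1240 MeV·fm / 2466 MeV = 0.503 fm.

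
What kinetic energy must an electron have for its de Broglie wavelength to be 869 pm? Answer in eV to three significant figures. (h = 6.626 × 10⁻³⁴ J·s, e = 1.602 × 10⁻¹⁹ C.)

p = h/λ = 6.626 × 10⁻³⁴ / 8.690 × 10⁻¹⁰ = 7.625 × 10⁻²⁵ kg·m/s.
KE = p²/(2m) = (7.625 × 10⁻²⁵)² / (2 × 9.109 × 10⁻³¹) = 3.191 × 10⁻¹⁹ J = 1.99 eV.

KE = 1.99 eV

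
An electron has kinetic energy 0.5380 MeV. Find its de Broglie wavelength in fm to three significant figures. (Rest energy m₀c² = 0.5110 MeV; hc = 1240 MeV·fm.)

λ = 1350 fm

Total energy E = KE + m₀c² = 0.5380 + 0.5110 = 1.0490 MeV.
(pc)² = E² − (m₀c²)² = (1.0490)² − (0.5110)² = 0.8393 MeV², so pc = 0.9161 MeV.
λ = hc/(pc) = 1240 MeV·fm / 0.9161 MeV = 1350 fm.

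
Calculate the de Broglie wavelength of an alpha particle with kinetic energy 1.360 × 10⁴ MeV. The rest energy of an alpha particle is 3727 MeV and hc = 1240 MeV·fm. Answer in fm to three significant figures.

λ = 0.0733 fm

Total energy E = KE + m₀c² = 1.360 × 10⁴ + 3727 = 17327 MeV.
(pc)² = E² − (m₀c²)² = (17327)² − (3727)² = 2.863 × 10⁸ MeV², so pc = 1.692 × 10⁴ MeV.
λ = hc/(pc) = 1240 MeV·fm / 1.692 × 10⁴ MeV = 0.0733 fm.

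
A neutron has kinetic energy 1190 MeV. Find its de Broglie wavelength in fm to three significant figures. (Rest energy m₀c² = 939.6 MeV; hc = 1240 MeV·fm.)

Total energy E = KE + m₀c² = 1190 + 939.6 = 2129.6 MeV.
(pc)² = E² − (m₀c²)² = (2129.6)² − (939.6)² = 3.652 × 10⁶ MeV², so pc = 1911 MeV.
λ = hc/(pc) = 1240 MeV·fm / 1911 MeV = 0.649 fm.

λ = 0.649 fm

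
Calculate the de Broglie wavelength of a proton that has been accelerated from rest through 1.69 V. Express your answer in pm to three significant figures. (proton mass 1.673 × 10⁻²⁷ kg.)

λ = 22.0 pm

KE = eV = 1.602 × 10⁻¹⁹ × 1.690 = 2.707 × 10⁻¹⁹ J.
p = √(2mKE) = √(2 × 1.673 × 10⁻²⁷ × 2.707 × 10⁻¹⁹) = 3.010 × 10⁻²³ kg·m/s.
λ = h/p = 6.626 × 10⁻³⁴ / 3.010 × 10⁻²³ = 2.20 × 10⁻¹¹ m = 22.0 pm.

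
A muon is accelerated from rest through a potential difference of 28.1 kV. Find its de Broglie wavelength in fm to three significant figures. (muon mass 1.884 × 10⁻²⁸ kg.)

λ = 509 fm

KE = eV = 1.602 × 10⁻¹⁹ × 2.810 × 10⁴ = 4.502 × 10⁻¹⁵ J.
p = √(2mKE) = √(2 × 1.884 × 10⁻²⁸ × 4.502 × 10⁻¹⁵) = 1.302 × 10⁻²¹ kg·m/s.
λ = h/p = 6.626 × 10⁻³⁴ / 1.302 × 10⁻²¹ = 5.09 × 10⁻¹³ m = 509 fm.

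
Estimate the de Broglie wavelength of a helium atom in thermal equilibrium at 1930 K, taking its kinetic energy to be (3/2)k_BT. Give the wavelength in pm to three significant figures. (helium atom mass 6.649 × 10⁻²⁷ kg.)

λ = 28.7 pm

KE = (3/2)k_BT = 1.5 × 1.381 × 10⁻²³ × 1930 = 3.998 × 10⁻²⁰ J.
p = √(2mKE) = √(2 × 6.649 × 10⁻²⁷ × 3.998 × 10⁻²⁰) = 2.306 × 10⁻²³ kg·m/s.
λ = h/p = 2.87 × 10⁻¹¹ m = 28.7 pm.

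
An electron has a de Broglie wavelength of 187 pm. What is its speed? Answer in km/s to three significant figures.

p = h/λ = 6.626 × 10⁻³⁴ / 1.870 × 10⁻¹⁰ = 3.543 × 10⁻²⁴ kg·m/s.
v = p/m = 3.543 × 10⁻²⁴ / 9.109 × 10⁻³¹ = 3.89 × 10⁶ m/s = 3890 km/s.

v = 3890 km/s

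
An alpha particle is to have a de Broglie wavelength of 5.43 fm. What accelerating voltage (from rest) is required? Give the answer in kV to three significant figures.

p = h/λ = 6.626 × 10⁻³⁴ / 5.430 × 10⁻¹⁵ = 1.220 × 10⁻¹⁹ kg·m/s.
KE = p²/(2m) = 1.120 × 10⁻¹² J.
V = KE/2e = 1.120 × 10⁻¹² / (2 × 1.602 × 10⁻¹⁹) = 3500 kV.

V = 3500 kV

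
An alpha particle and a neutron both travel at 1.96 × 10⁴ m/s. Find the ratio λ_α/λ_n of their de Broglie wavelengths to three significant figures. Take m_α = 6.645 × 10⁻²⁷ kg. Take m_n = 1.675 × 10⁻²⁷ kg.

At fixed v, p = mv so λ = h/(mv) ∝ 1/m.
λ_α/λ_n = m_n/m_α = 1.675 × 10⁻²⁷/6.645 × 10⁻²⁷ = 0.252.

λ_α/λ_n = 0.252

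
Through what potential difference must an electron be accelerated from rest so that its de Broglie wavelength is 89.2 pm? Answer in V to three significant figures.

V = 189 V

p = h/λ = 6.626 × 10⁻³⁴ / 8.920 × 10⁻¹¹ = 7.428 × 10⁻²⁴ kg·m/s.
KE = p²/(2m) = 3.029 × 10⁻¹⁷ J.
V = KE/e = 3.029 × 10⁻¹⁷ / (1.602 × 10⁻¹⁹) = 189 V.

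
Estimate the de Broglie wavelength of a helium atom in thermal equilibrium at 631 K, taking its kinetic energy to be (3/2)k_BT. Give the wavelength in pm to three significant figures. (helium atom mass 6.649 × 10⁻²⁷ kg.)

λ = 50.3 pm

KE = (3/2)k_BT = 1.5 × 1.381 × 10⁻²³ × 631 = 1.307 × 10⁻²⁰ J.
p = √(2mKE) = √(2 × 6.649 × 10⁻²⁷ × 1.307 × 10⁻²⁰) = 1.318 × 10⁻²³ kg·m/s.
λ = h/p = 5.03 × 10⁻¹¹ m = 50.3 pm.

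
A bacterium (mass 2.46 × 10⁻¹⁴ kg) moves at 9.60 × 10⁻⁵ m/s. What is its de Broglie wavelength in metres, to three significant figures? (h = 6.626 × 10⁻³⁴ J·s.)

λ = 2.81 × 10⁻¹⁶ m

p = mv = 2.46 × 10⁻¹⁴ × 9.60 × 10⁻⁵ = 2.362 × 10⁻¹⁸ kg·m/s.
λ = h/p = 6.626 × 10⁻³⁴ / 2.362 × 10⁻¹⁸ = 2.81 × 10⁻¹⁶ m.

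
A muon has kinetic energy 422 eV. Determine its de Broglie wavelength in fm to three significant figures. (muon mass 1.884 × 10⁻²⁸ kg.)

λ = 4150 fm

KE = 422 eV = 6.760 × 10⁻¹⁷ J.
p = √(2mKE) = √(2 × 1.884 × 10⁻²⁸ × 6.760 × 10⁻¹⁷) = 1.596 × 10⁻²² kg·m/s.
λ = h/p = 6.626 × 10⁻³⁴ / 1.596 × 10⁻²² = 4.15 × 10⁻¹² m = 4150 fm.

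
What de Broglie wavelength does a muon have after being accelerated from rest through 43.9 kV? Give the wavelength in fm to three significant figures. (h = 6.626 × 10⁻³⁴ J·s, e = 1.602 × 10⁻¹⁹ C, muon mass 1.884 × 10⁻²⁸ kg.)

λ = 407 fm

KE = eV = 1.602 × 10⁻¹⁹ × 4.390 × 10⁴ = 7.033 × 10⁻¹⁵ J.
p = √(2mKE) = √(2 × 1.884 × 10⁻²⁸ × 7.033 × 10⁻¹⁵) = 1.628 × 10⁻²¹ kg·m/s.
λ = h/p = 6.626 × 10⁻³⁴ / 1.628 × 10⁻²¹ = 4.07 × 10⁻¹³ m = 407 fm.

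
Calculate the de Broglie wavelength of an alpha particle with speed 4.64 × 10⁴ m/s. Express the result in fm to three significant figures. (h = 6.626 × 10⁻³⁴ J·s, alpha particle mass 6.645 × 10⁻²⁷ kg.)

p = mv = 6.645 × 10⁻²⁷ × 4.64 × 10⁴ = 3.083 × 10⁻²² kg·m/s.
λ = h/p = 6.626 × 10⁻³⁴ / 3.083 × 10⁻²² = 2.15 × 10⁻¹² m = 2150 fm.

λ = 2150 fm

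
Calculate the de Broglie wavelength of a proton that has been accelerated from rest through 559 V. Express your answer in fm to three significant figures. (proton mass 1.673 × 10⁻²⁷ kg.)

KE = eV = 1.602 × 10⁻¹⁹ × 559.0 = 8.955 × 10⁻¹⁷ J.
p = √(2mKE) = √(2 × 1.673 × 10⁻²⁷ × 8.955 × 10⁻¹⁷) = 5.474 × 10⁻²² kg·m/s.
λ = h/p = 6.626 × 10⁻³⁴ / 5.474 × 10⁻²² = 1.21 × 10⁻¹² m = 1210 fm.

λ = 1210 fm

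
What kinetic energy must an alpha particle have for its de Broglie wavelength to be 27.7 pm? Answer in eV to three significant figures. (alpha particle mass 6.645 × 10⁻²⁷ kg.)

KE = 0.269 eV

p = h/λ = 6.626 × 10⁻³⁴ / 2.770 × 10⁻¹¹ = 2.392 × 10⁻²³ kg·m/s.
KE = p²/(2m) = (2.392 × 10⁻²³)² / (2 × 6.645 × 10⁻²⁷) = 4.305 × 10⁻²⁰ J = 0.269 eV.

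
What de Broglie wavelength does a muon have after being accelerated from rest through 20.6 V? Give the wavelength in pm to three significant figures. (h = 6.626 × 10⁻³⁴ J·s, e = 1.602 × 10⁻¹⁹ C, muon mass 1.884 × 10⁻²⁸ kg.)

KE = eV = 1.602 × 10⁻¹⁹ × 20.60 = 3.300 × 10⁻¹⁸ J.
p = √(2mKE) = √(2 × 1.884 × 10⁻²⁸ × 3.300 × 10⁻¹⁸) = 3.526 × 10⁻²³ kg·m/s.
λ = h/p = 6.626 × 10⁻³⁴ / 3.526 × 10⁻²³ = 1.88 × 10⁻¹¹ m = 18.8 pm.

λ = 18.8 pm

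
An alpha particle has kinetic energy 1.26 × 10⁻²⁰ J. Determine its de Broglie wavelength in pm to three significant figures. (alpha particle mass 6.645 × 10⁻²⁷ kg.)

λ = 51.2 pm

p = √(2mKE) = √(2 × 6.645 × 10⁻²⁷ × 1.260 × 10⁻²⁰) = 1.294 × 10⁻²³ kg·m/s.
λ = h/p = 6.626 × 10⁻³⁴ / 1.294 × 10⁻²³ = 5.12 × 10⁻¹¹ m = 51.2 pm.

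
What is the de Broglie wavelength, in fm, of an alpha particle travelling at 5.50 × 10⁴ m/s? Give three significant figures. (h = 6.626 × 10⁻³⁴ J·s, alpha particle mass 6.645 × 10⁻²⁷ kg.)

p = mv = 6.645 × 10⁻²⁷ × 5.50 × 10⁴ = 3.655 × 10⁻²² kg·m/s.
λ = h/p = 6.626 × 10⁻³⁴ / 3.655 × 10⁻²² = 1.81 × 10⁻¹² m = 1810 fm.

λ = 1810 fm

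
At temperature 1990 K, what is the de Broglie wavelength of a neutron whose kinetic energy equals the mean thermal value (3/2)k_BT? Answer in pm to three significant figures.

KE = (3/2)k_BT = 1.5 × 1.381 × 10⁻²³ × 1990 = 4.122 × 10⁻²⁰ J.
p = √(2mKE) = √(2 × 1.675 × 10⁻²⁷ × 4.122 × 10⁻²⁰) = 1.175 × 10⁻²³ kg·m/s.
λ = h/p = 5.64 × 10⁻¹¹ m = 56.4 pm.

λ = 56.4 pm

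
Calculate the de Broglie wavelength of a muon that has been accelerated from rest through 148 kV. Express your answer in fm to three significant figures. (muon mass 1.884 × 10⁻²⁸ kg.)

KE = eV = 1.602 × 10⁻¹⁹ × 1.480 × 10⁵ = 2.371 × 10⁻¹⁴ J.
p = √(2mKE) = √(2 × 1.884 × 10⁻²⁸ × 2.371 × 10⁻¹⁴) = 2.989 × 10⁻²¹ kg·m/s.
λ = h/p = 6.626 × 10⁻³⁴ / 2.989 × 10⁻²¹ = 2.22 × 10⁻¹³ m = 222 fm.

λ = 222 fm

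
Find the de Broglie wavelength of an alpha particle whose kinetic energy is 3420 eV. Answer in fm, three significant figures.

KE = 3420 eV = 5.479 × 10⁻¹⁶ J.
p = √(2mKE) = √(2 × 6.645 × 10⁻²⁷ × 5.479 × 10⁻¹⁶) = 2.698 × 10⁻²¹ kg·m/s.
λ = h/p = 6.626 × 10⁻³⁴ / 2.698 × 10⁻²¹ = 2.46 × 10⁻¹³ m = 246 fm.

λ = 246 fm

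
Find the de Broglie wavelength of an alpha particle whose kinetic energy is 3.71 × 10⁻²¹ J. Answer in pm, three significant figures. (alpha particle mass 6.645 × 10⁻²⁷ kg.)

λ = 94.4 pm

p = √(2mKE) = √(2 × 6.645 × 10⁻²⁷ × 3.710 × 10⁻²¹) = 7.022 × 10⁻²⁴ kg·m/s.
λ = h/p = 6.626 × 10⁻³⁴ / 7.022 × 10⁻²⁴ = 9.44 × 10⁻¹¹ m = 94.4 pm.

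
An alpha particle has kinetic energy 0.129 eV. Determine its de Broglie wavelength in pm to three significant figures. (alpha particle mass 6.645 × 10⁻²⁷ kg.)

λ = 40.0 pm

KE = 0.129 eV = 2.067 × 10⁻²⁰ J.
p = √(2mKE) = √(2 × 6.645 × 10⁻²⁷ × 2.067 × 10⁻²⁰) = 1.657 × 10⁻²³ kg·m/s.
λ = h/p = 6.626 × 10⁻³⁴ / 1.657 × 10⁻²³ = 4.00 × 10⁻¹¹ m = 40.0 pm.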